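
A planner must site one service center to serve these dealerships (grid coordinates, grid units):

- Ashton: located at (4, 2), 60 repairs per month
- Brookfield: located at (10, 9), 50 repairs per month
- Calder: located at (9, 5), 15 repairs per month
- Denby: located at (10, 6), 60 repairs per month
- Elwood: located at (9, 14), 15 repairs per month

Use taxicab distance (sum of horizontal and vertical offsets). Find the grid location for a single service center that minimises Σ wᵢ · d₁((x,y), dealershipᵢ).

Manhattan distance separates: Σwᵢ(|x−xᵢ|+|y−yᵢ|) = Σwᵢ|x−xᵢ| + Σwᵢ|y−yᵢ|, so x and y are optimised independently as 1-D weighted medians.
Total weight W = 200; half = 100.
x-coordinate, sorted with cumulative weight:
  x=4 (Ashton, w=60) cum 60
  x=9 (Calder, w=15) cum 75
  x=9 (Elwood, w=15) cum 90
  x=10 (Brookfield, w=50) cum 140  ← median
  x=10 (Denby, w=60) cum 200
⇒ x* = 10
y-coordinate, sorted with cumulative weight:
  y=2 (Ashton, w=60) cum 60
  y=5 (Calder, w=15) cum 75
  y=6 (Denby, w=60) cum 135  ← median
  y=9 (Brookfield, w=50) cum 185
  y=14 (Elwood, w=15) cum 200
⇒ y* = 6

(10, 6)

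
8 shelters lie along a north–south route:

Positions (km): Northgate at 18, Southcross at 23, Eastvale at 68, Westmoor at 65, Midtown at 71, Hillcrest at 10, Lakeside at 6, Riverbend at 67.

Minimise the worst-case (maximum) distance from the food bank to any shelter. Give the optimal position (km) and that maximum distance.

The 1-center on a line is the midpoint of the two extreme points: leftmost at 6, rightmost at 71.
Optimal location = (6 + 71)/2 = 38.5; maximum distance = (71 − 6)/2 = 32.5.

location 38.5, max distance 32.5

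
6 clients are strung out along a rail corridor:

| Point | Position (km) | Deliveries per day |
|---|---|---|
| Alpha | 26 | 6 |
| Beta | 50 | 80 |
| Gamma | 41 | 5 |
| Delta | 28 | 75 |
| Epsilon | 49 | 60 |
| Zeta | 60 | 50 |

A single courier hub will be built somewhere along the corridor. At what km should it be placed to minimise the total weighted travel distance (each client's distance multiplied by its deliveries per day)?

For a sum of weighted absolute distances on a line, the optimum is the weighted median (not the mean). Total weight W = 276; half-weight = 138.
Sort by position and accumulate weight:
  km 26 (Alpha, w=6) → cum 6
  km 28 (Delta, w=75) → cum 81
  km 41 (Gamma, w=5) → cum 86
  km 49 (Epsilon, w=60) → cum 146  ≥ 138 → median here
  km 50 (Beta, w=80) → cum 226
  km 60 (Zeta, w=50) → cum 276
Optimal location: km 49.

x = 49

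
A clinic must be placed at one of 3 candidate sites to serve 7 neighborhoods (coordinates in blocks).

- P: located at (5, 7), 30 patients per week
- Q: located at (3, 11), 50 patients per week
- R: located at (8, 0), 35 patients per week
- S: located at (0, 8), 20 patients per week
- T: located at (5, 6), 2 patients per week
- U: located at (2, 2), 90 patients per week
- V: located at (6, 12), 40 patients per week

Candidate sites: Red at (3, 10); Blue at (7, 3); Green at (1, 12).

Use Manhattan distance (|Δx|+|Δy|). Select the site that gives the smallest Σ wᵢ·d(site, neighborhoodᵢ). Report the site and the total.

Total weighted distance at each candidate:
  Red (3, 10): total = 1847
  Blue (7, 3): total = 2110
  Green (1, 12): total = 2395
Minimum is at Red with total 1847 blocks.

Red, total 1847 blocks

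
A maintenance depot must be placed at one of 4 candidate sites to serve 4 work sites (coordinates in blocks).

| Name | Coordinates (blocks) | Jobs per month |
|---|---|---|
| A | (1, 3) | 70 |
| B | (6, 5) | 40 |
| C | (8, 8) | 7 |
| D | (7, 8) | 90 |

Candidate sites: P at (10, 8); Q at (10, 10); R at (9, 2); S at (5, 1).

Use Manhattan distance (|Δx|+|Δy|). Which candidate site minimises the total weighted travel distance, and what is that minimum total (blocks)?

Total weighted distance at each candidate:
  P (10, 8): total = 1544
  Q (10, 10): total = 1958
  R (9, 2): total = 1639
  S (5, 1): total = 1500
Minimum is at S with total 1500 blocks.

S, total 1500 blocks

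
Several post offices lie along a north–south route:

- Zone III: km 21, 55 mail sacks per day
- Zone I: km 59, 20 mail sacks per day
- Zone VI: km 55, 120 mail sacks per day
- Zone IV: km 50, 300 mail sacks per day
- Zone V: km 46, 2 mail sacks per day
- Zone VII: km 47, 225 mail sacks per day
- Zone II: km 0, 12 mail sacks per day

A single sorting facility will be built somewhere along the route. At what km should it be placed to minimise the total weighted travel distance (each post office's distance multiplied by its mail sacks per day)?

For a sum of weighted absolute distances on a line, the optimum is the weighted median (not the mean). Total weight W = 734; half-weight = 367.
Sort by position and accumulate weight:
  km 0 (Zone II, w=12) → cum 12
  km 21 (Zone III, w=55) → cum 67
  km 46 (Zone V, w=2) → cum 69
  km 47 (Zone VII, w=225) → cum 294
  km 50 (Zone IV, w=300) → cum 594  ≥ 367 → median here
  km 55 (Zone VI, w=120) → cum 714
  km 59 (Zone I, w=20) → cum 734
Optimal location: km 50.

x = 50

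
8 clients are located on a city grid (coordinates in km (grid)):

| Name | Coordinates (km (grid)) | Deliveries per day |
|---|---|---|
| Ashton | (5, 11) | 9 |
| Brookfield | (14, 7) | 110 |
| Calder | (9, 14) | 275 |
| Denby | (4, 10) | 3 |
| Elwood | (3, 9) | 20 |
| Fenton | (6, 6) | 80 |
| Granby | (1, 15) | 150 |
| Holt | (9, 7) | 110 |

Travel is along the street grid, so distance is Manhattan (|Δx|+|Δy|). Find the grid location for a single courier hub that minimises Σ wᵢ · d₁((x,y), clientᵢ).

(9, 14)

Manhattan distance separates: Σwᵢ(|x−xᵢ|+|y−yᵢ|) = Σwᵢ|x−xᵢ| + Σwᵢ|y−yᵢ|, so x and y are optimised independently as 1-D weighted medians.
Total weight W = 757; half = 378.5.
x-coordinate, sorted with cumulative weight:
  x=1 (Granby, w=150) cum 150
  x=3 (Elwood, w=20) cum 170
  x=4 (Denby, w=3) cum 173
  x=5 (Ashton, w=9) cum 182
  x=6 (Fenton, w=80) cum 262
  x=9 (Calder, w=275) cum 537  ← median
  x=9 (Holt, w=110) cum 647
  x=14 (Brookfield, w=110) cum 757
⇒ x* = 9
y-coordinate, sorted with cumulative weight:
  y=6 (Fenton, w=80) cum 80
  y=7 (Brookfield, w=110) cum 190
  y=7 (Holt, w=110) cum 300
  y=9 (Elwood, w=20) cum 320
  y=10 (Denby, w=3) cum 323
  y=11 (Ashton, w=9) cum 332
  y=14 (Calder, w=275) cum 607  ← median
  y=15 (Granby, w=150) cum 757
⇒ y* = 14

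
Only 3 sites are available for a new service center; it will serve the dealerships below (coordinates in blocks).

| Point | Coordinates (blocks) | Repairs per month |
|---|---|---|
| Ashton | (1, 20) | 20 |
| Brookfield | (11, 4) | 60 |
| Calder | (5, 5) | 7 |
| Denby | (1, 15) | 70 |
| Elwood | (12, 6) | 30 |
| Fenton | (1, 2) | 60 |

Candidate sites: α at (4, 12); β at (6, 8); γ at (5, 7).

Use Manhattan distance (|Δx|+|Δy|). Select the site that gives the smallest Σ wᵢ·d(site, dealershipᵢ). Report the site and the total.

Total weighted distance at each candidate:
  α (4, 12): total = 2796
  β (6, 8): total = 2648
  γ (5, 7): total = 2514
Minimum is at γ with total 2514 blocks.

γ, total 2514 blocks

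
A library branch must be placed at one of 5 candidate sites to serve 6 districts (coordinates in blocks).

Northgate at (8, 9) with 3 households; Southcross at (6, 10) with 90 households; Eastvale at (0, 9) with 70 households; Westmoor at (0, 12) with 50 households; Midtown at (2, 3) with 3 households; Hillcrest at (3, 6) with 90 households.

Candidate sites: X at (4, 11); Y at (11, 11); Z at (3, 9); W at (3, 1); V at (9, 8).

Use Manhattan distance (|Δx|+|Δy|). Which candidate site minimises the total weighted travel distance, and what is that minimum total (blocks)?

Z, total 1176 blocks

Total weighted distance at each candidate:
  X (4, 11): total = 1528
  Y (11, 11): total = 3286
  Z (3, 9): total = 1176
  W (3, 1): total = 3048
  V (9, 8): total = 2562
Minimum is at Z with total 1176 blocks.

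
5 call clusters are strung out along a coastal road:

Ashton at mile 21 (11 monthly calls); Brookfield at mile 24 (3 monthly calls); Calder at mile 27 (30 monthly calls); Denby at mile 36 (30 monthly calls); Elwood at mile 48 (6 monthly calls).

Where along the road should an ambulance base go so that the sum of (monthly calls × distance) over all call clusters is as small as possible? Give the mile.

For a sum of weighted absolute distances on a line, the optimum is the weighted median (not the mean). Total weight W = 80; half-weight = 40.
Sort by position and accumulate weight:
  mile 21 (Ashton, w=11) → cum 11
  mile 24 (Brookfield, w=3) → cum 14
  mile 27 (Calder, w=30) → cum 44  ≥ 40 → median here
  mile 36 (Denby, w=30) → cum 74
  mile 48 (Elwood, w=6) → cum 80
Optimal location: mile 27.

x = 27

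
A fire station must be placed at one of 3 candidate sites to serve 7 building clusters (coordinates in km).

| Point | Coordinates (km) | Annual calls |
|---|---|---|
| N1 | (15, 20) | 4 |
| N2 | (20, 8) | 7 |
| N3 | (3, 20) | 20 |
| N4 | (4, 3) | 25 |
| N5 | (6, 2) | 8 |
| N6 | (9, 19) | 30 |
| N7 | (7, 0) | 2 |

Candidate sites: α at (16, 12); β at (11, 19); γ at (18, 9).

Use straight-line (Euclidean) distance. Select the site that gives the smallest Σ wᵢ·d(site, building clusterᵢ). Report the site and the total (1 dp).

Total weighted distance at each candidate:
  α (16, 12): total = 1192.3
  β (11, 19): total = 954.4
  γ (18, 9): total = 1357.2
Minimum is at β with total 954.4 km.

β, total 954.4 km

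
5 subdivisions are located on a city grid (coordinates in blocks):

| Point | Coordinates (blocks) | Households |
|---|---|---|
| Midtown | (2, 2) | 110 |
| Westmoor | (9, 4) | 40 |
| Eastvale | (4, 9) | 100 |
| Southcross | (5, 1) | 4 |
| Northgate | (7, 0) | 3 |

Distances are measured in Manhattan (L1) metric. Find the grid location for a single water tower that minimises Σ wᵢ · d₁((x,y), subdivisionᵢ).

Manhattan distance separates: Σwᵢ(|x−xᵢ|+|y−yᵢ|) = Σwᵢ|x−xᵢ| + Σwᵢ|y−yᵢ|, so x and y are optimised independently as 1-D weighted medians.
Total weight W = 257; half = 128.5.
x-coordinate, sorted with cumulative weight:
  x=2 (Midtown, w=110) cum 110
  x=4 (Eastvale, w=100) cum 210  ← median
  x=5 (Southcross, w=4) cum 214
  x=7 (Northgate, w=3) cum 217
  x=9 (Westmoor, w=40) cum 257
⇒ x* = 4
y-coordinate, sorted with cumulative weight:
  y=0 (Northgate, w=3) cum 3
  y=1 (Southcross, w=4) cum 7
  y=2 (Midtown, w=110) cum 117
  y=4 (Westmoor, w=40) cum 157  ← median
  y=9 (Eastvale, w=100) cum 257
⇒ y* = 4

(4, 4)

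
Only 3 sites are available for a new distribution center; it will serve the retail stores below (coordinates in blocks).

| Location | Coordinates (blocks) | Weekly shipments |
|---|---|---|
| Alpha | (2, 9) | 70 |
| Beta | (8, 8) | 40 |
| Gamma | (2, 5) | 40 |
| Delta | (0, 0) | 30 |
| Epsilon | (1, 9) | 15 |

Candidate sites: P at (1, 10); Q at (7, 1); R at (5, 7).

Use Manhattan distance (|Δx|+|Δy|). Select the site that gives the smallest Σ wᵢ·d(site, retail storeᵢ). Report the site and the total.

Total weighted distance at each candidate:
  P (1, 10): total = 1085
  Q (7, 1): total = 2040
  R (5, 7): total = 1160
Minimum is at P with total 1085 blocks.

P, total 1085 blocks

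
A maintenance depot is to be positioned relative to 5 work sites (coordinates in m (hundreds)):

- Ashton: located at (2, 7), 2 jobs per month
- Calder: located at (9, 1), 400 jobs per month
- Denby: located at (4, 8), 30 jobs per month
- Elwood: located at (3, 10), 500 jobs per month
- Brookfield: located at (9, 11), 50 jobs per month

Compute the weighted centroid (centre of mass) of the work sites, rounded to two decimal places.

The minimiser of Σwᵢ‖p−pᵢ‖² is the weighted centroid p* = (Σwᵢpᵢ)/(Σwᵢ).
Σwᵢ = 982.
Σwᵢxᵢ = 2·2 + 400·9 + 30·4 + 500·3 + 50·9 = 5674.
Σwᵢyᵢ = 2·7 + 400·1 + 30·8 + 500·10 + 50·11 = 6204.
x* = 5674/982 = 5.78, y* = 6204/982 = 6.32.

(5.78, 6.32)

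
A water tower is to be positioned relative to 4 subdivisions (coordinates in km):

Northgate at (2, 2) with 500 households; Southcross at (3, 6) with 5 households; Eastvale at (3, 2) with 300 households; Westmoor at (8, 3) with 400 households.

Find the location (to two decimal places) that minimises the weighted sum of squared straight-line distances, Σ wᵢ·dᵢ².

(4.24, 2.35)

The minimiser of Σwᵢ‖p−pᵢ‖² is the weighted centroid p* = (Σwᵢpᵢ)/(Σwᵢ).
Σwᵢ = 1205.
Σwᵢxᵢ = 500·2 + 5·3 + 300·3 + 400·8 = 5115.
Σwᵢyᵢ = 500·2 + 5·6 + 300·2 + 400·3 = 2830.
x* = 5115/1205 = 4.24, y* = 2830/1205 = 2.35.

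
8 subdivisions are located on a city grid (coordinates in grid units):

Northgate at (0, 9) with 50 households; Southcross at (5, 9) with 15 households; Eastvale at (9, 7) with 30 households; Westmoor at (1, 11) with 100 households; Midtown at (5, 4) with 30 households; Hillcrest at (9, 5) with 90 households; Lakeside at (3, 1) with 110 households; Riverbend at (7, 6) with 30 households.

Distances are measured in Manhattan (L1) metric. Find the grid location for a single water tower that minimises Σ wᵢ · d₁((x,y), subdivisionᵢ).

Manhattan distance separates: Σwᵢ(|x−xᵢ|+|y−yᵢ|) = Σwᵢ|x−xᵢ| + Σwᵢ|y−yᵢ|, so x and y are optimised independently as 1-D weighted medians.
Total weight W = 455; half = 227.5.
x-coordinate, sorted with cumulative weight:
  x=0 (Northgate, w=50) cum 50
  x=1 (Westmoor, w=100) cum 150
  x=3 (Lakeside, w=110) cum 260  ← median
  x=5 (Southcross, w=15) cum 275
  x=5 (Midtown, w=30) cum 305
  x=7 (Riverbend, w=30) cum 335
  x=9 (Eastvale, w=30) cum 365
  x=9 (Hillcrest, w=90) cum 455
⇒ x* = 3
y-coordinate, sorted with cumulative weight:
  y=1 (Lakeside, w=110) cum 110
  y=4 (Midtown, w=30) cum 140
  y=5 (Hillcrest, w=90) cum 230  ← median
  y=6 (Riverbend, w=30) cum 260
  y=7 (Eastvale, w=30) cum 290
  y=9 (Northgate, w=50) cum 340
  y=9 (Southcross, w=15) cum 355
  y=11 (Westmoor, w=100) cum 455
⇒ y* = 5

(3, 5)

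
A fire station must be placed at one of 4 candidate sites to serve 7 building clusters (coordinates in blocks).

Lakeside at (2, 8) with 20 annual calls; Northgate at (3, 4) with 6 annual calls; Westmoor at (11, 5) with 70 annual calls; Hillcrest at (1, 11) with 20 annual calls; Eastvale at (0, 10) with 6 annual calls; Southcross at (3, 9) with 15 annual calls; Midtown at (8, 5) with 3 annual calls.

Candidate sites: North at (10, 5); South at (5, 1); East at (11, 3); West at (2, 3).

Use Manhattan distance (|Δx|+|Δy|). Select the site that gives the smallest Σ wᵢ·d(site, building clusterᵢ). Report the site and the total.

North, total 899 blocks

Total weighted distance at each candidate:
  North (10, 5): total = 899
  South (5, 1): total = 1465
  East (11, 3): total = 1167
  West (2, 3): total = 1245
Minimum is at North with total 899 blocks.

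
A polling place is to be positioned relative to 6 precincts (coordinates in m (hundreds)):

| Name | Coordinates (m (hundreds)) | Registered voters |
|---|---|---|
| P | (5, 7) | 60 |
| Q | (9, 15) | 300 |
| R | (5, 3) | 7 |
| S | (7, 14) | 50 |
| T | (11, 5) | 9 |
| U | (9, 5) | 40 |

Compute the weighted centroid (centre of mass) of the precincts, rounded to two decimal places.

(8.25, 12.63)

The minimiser of Σwᵢ‖p−pᵢ‖² is the weighted centroid p* = (Σwᵢpᵢ)/(Σwᵢ).
Σwᵢ = 466.
Σwᵢxᵢ = 60·5 + 300·9 + 7·5 + 50·7 + 9·11 + 40·9 = 3844.
Σwᵢyᵢ = 60·7 + 300·15 + 7·3 + 50·14 + 9·5 + 40·5 = 5886.
x* = 3844/466 = 8.25, y* = 5886/466 = 12.63.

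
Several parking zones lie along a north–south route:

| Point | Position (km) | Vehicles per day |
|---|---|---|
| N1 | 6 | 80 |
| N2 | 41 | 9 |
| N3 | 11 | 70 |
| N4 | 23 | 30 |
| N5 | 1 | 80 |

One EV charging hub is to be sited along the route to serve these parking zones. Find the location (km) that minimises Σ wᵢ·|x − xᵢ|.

x = 6

For a sum of weighted absolute distances on a line, the optimum is the weighted median (not the mean). Total weight W = 269; half-weight = 134.5.
Sort by position and accumulate weight:
  km 1 (N5, w=80) → cum 80
  km 6 (N1, w=80) → cum 160  ≥ 134.5 → median here
  km 11 (N3, w=70) → cum 230
  km 23 (N4, w=30) → cum 260
  km 41 (N2, w=9) → cum 269
Optimal location: km 6.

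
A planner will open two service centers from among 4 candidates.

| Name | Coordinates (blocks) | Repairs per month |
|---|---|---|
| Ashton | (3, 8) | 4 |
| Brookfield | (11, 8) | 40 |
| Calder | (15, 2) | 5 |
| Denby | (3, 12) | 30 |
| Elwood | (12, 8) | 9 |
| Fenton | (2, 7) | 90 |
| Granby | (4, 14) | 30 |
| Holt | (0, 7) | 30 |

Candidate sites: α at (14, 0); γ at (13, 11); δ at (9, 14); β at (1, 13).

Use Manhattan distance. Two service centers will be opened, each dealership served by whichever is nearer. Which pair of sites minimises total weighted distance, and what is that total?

{γ, β}, total 1369

Evaluate every pair (each demand assigned to the nearer of the two):
  {γ, β}: total = 1369
  {δ, β}: total = 1569
  {α, β}: total = 1623
  {γ, δ}: total = 2469
  {α, δ}: total = 2594
  {α, γ}: total = 2853
Best pair: {γ, β} with total 1369.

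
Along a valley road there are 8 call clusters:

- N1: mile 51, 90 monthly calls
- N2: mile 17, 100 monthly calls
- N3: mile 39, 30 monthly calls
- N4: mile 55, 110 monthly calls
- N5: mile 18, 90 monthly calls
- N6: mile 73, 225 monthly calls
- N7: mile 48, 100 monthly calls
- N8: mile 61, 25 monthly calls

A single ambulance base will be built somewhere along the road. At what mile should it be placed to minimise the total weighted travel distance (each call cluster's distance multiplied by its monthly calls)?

x = 51

For a sum of weighted absolute distances on a line, the optimum is the weighted median (not the mean). Total weight W = 770; half-weight = 385.
Sort by position and accumulate weight:
  mile 17 (N2, w=100) → cum 100
  mile 18 (N5, w=90) → cum 190
  mile 39 (N3, w=30) → cum 220
  mile 48 (N7, w=100) → cum 320
  mile 51 (N1, w=90) → cum 410  ≥ 385 → median here
  mile 55 (N4, w=110) → cum 520
  mile 61 (N8, w=25) → cum 545
  mile 73 (N6, w=225) → cum 770
Optimal location: mile 51.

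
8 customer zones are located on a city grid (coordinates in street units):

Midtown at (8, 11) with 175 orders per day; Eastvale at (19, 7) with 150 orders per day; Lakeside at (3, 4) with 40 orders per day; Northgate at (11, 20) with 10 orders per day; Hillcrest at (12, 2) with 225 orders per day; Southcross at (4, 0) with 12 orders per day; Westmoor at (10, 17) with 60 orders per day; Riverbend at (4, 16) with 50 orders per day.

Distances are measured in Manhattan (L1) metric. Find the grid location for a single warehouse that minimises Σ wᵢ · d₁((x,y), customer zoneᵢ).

Manhattan distance separates: Σwᵢ(|x−xᵢ|+|y−yᵢ|) = Σwᵢ|x−xᵢ| + Σwᵢ|y−yᵢ|, so x and y are optimised independently as 1-D weighted medians.
Total weight W = 722; half = 361.
x-coordinate, sorted with cumulative weight:
  x=3 (Lakeside, w=40) cum 40
  x=4 (Southcross, w=12) cum 52
  x=4 (Riverbend, w=50) cum 102
  x=8 (Midtown, w=175) cum 277
  x=10 (Westmoor, w=60) cum 337
  x=11 (Northgate, w=10) cum 347
  x=12 (Hillcrest, w=225) cum 572  ← median
  x=19 (Eastvale, w=150) cum 722
⇒ x* = 12
y-coordinate, sorted with cumulative weight:
  y=0 (Southcross, w=12) cum 12
  y=2 (Hillcrest, w=225) cum 237
  y=4 (Lakeside, w=40) cum 277
  y=7 (Eastvale, w=150) cum 427  ← median
  y=11 (Midtown, w=175) cum 602
  y=16 (Riverbend, w=50) cum 652
  y=17 (Westmoor, w=60) cum 712
  y=20 (Northgate, w=10) cum 722
⇒ y* = 7

(12, 7)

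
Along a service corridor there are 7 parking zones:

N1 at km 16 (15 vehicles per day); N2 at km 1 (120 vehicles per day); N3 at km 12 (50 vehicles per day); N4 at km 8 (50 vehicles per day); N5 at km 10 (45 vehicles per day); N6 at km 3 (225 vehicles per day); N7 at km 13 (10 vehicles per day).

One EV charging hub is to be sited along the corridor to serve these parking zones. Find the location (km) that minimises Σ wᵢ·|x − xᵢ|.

x = 3

For a sum of weighted absolute distances on a line, the optimum is the weighted median (not the mean). Total weight W = 515; half-weight = 257.5.
Sort by position and accumulate weight:
  km 1 (N2, w=120) → cum 120
  km 3 (N6, w=225) → cum 345  ≥ 257.5 → median here
  km 8 (N4, w=50) → cum 395
  km 10 (N5, w=45) → cum 440
  km 12 (N3, w=50) → cum 490
  km 13 (N7, w=10) → cum 500
  km 16 (N1, w=15) → cum 515
Optimal location: km 3.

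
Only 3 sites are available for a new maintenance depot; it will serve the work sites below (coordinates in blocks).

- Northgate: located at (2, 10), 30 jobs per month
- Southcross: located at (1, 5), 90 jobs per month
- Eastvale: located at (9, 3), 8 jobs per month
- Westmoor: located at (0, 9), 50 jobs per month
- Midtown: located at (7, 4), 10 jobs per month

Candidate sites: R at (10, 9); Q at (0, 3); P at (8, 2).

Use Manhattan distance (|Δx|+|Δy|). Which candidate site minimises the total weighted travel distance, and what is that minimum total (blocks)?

Total weighted distance at each candidate:
  R (10, 9): total = 2076
  Q (0, 3): total = 992
  P (8, 2): total = 2116
Minimum is at Q with total 992 blocks.

Q, total 992 blocks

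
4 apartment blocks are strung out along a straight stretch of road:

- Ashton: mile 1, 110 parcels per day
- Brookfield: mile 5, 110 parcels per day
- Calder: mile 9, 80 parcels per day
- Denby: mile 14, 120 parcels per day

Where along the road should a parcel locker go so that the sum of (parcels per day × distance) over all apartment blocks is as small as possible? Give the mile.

For a sum of weighted absolute distances on a line, the optimum is the weighted median (not the mean). Total weight W = 420; half-weight = 210.
Sort by position and accumulate weight:
  mile 1 (Ashton, w=110) → cum 110
  mile 5 (Brookfield, w=110) → cum 220  ≥ 210 → median here
  mile 9 (Calder, w=80) → cum 300
  mile 14 (Denby, w=120) → cum 420
Optimal location: mile 5.

x = 5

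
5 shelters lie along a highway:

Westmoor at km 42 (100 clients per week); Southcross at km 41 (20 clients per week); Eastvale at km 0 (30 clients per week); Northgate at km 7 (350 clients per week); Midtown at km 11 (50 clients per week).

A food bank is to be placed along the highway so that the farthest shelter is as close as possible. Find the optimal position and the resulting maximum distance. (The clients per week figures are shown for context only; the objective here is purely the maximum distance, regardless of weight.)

location 21, max distance 21

The 1-center on a line is the midpoint of the two extreme points: leftmost at 0, rightmost at 42.
Optimal location = (0 + 42)/2 = 21; maximum distance = (42 − 0)/2 = 21.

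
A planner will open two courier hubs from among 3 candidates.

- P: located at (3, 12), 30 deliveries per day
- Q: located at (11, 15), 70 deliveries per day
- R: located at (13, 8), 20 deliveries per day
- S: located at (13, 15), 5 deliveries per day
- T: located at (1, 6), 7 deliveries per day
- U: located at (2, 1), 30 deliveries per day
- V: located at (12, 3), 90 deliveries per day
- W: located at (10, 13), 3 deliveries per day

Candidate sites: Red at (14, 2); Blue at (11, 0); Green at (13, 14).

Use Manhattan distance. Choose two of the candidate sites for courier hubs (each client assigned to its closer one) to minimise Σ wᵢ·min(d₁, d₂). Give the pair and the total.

{Blue, Green}, total 1479

Evaluate every pair (each demand assigned to the nearer of the two):
  {Blue, Green}: total = 1479
  {Red, Green}: total = 1486
  {Red, Blue}: total = 2584
Best pair: {Blue, Green} with total 1479.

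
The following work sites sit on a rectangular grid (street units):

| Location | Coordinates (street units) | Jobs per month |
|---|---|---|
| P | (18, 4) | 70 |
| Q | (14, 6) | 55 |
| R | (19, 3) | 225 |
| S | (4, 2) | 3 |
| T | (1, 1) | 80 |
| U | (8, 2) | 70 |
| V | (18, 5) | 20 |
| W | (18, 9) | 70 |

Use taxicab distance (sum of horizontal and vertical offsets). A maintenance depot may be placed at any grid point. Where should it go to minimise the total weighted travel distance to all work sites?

(18, 3)

Manhattan distance separates: Σwᵢ(|x−xᵢ|+|y−yᵢ|) = Σwᵢ|x−xᵢ| + Σwᵢ|y−yᵢ|, so x and y are optimised independently as 1-D weighted medians.
Total weight W = 593; half = 296.5.
x-coordinate, sorted with cumulative weight:
  x=1 (T, w=80) cum 80
  x=4 (S, w=3) cum 83
  x=8 (U, w=70) cum 153
  x=14 (Q, w=55) cum 208
  x=18 (P, w=70) cum 278
  x=18 (V, w=20) cum 298  ← median
  x=18 (W, w=70) cum 368
  x=19 (R, w=225) cum 593
⇒ x* = 18
y-coordinate, sorted with cumulative weight:
  y=1 (T, w=80) cum 80
  y=2 (S, w=3) cum 83
  y=2 (U, w=70) cum 153
  y=3 (R, w=225) cum 378  ← median
  y=4 (P, w=70) cum 448
  y=5 (V, w=20) cum 468
  y=6 (Q, w=55) cum 523
  y=9 (W, w=70) cum 593
⇒ y* = 3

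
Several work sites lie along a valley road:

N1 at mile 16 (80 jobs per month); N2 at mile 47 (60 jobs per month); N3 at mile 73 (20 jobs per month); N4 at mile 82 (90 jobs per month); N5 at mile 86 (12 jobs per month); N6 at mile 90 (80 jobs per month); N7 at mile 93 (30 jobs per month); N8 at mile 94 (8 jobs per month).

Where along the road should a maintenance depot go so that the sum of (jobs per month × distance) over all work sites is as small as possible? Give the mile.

x = 82

For a sum of weighted absolute distances on a line, the optimum is the weighted median (not the mean). Total weight W = 380; half-weight = 190.
Sort by position and accumulate weight:
  mile 16 (N1, w=80) → cum 80
  mile 47 (N2, w=60) → cum 140
  mile 73 (N3, w=20) → cum 160
  mile 82 (N4, w=90) → cum 250  ≥ 190 → median here
  mile 86 (N5, w=12) → cum 262
  mile 90 (N6, w=80) → cum 342
  mile 93 (N7, w=30) → cum 372
  mile 94 (N8, w=8) → cum 380
Optimal location: mile 82.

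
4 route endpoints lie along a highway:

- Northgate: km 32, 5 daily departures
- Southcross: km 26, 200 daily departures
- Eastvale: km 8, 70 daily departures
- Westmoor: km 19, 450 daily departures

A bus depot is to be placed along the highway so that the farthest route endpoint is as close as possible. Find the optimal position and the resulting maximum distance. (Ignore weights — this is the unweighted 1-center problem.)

location 20, max distance 12

The 1-center on a line is the midpoint of the two extreme points: leftmost at 8, rightmost at 32.
Optimal location = (8 + 32)/2 = 20; maximum distance = (32 − 8)/2 = 12.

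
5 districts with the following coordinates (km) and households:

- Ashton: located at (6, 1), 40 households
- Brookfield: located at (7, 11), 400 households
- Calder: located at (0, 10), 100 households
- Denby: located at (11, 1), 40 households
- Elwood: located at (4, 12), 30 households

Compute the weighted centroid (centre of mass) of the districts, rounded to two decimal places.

The minimiser of Σwᵢ‖p−pᵢ‖² is the weighted centroid p* = (Σwᵢpᵢ)/(Σwᵢ).
Σwᵢ = 610.
Σwᵢxᵢ = 40·6 + 400·7 + 100·0 + 40·11 + 30·4 = 3600.
Σwᵢyᵢ = 40·1 + 400·11 + 100·10 + 40·1 + 30·12 = 5840.
x* = 3600/610 = 5.90, y* = 5840/610 = 9.57.

(5.90, 9.57)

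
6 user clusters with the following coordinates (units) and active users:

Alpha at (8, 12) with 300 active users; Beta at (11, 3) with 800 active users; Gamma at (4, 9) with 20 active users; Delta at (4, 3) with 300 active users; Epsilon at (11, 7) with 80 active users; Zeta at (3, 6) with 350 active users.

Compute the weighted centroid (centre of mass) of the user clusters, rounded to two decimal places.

The minimiser of Σwᵢ‖p−pᵢ‖² is the weighted centroid p* = (Σwᵢpᵢ)/(Σwᵢ).
Σwᵢ = 1850.
Σwᵢxᵢ = 300·8 + 800·11 + 20·4 + 300·4 + 80·11 + 350·3 = 14410.
Σwᵢyᵢ = 300·12 + 800·3 + 20·9 + 300·3 + 80·7 + 350·6 = 9740.
x* = 14410/1850 = 7.79, y* = 9740/1850 = 5.26.

(7.79, 5.26)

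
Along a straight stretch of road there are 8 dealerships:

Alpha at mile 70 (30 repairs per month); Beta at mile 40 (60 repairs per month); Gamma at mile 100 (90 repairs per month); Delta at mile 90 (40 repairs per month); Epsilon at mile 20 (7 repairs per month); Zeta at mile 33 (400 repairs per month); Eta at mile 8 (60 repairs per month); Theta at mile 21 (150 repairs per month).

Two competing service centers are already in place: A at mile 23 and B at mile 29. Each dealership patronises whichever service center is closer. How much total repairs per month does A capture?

217

The indifferent point is the midpoint (23+29)/2 = 26; dealerships left of it (closer to A at 23) go to A, those right go to B.
  Eta at 8 (w=60) → A
  Epsilon at 20 (w=7) → A
  Theta at 21 (w=150) → A
  Zeta at 33 (w=400) → B
  Beta at 40 (w=60) → B
  Alpha at 70 (w=30) → B
  Delta at 90 (w=40) → B
  Gamma at 100 (w=90) → B
A captures 217; B captures 620.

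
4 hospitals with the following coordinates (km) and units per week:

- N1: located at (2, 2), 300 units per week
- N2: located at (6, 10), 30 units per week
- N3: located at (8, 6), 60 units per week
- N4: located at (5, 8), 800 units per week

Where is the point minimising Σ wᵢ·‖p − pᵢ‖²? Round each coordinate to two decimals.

The minimiser of Σwᵢ‖p−pᵢ‖² is the weighted centroid p* = (Σwᵢpᵢ)/(Σwᵢ).
Σwᵢ = 1190.
Σwᵢxᵢ = 300·2 + 30·6 + 60·8 + 800·5 = 5260.
Σwᵢyᵢ = 300·2 + 30·10 + 60·6 + 800·8 = 7660.
x* = 5260/1190 = 4.42, y* = 7660/1190 = 6.44.

(4.42, 6.44)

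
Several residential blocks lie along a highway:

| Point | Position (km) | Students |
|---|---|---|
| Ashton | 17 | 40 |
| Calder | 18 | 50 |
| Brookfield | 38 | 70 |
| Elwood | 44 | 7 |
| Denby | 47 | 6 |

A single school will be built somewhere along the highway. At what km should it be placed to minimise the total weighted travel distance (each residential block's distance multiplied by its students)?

For a sum of weighted absolute distances on a line, the optimum is the weighted median (not the mean). Total weight W = 173; half-weight = 86.5.
Sort by position and accumulate weight:
  km 17 (Ashton, w=40) → cum 40
  km 18 (Calder, w=50) → cum 90  ≥ 86.5 → median here
  km 38 (Brookfield, w=70) → cum 160
  km 44 (Elwood, w=7) → cum 167
  km 47 (Denby, w=6) → cum 173
Optimal location: km 18.

x = 18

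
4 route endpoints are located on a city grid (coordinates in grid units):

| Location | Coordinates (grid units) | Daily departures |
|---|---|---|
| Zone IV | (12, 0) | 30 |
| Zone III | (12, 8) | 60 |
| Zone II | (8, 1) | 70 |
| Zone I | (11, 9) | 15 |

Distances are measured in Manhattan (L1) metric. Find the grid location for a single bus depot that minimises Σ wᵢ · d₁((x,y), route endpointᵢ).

Manhattan distance separates: Σwᵢ(|x−xᵢ|+|y−yᵢ|) = Σwᵢ|x−xᵢ| + Σwᵢ|y−yᵢ|, so x and y are optimised independently as 1-D weighted medians.
Total weight W = 175; half = 87.5.
x-coordinate, sorted with cumulative weight:
  x=8 (Zone II, w=70) cum 70
  x=11 (Zone I, w=15) cum 85
  x=12 (Zone IV, w=30) cum 115  ← median
  x=12 (Zone III, w=60) cum 175
⇒ x* = 12
y-coordinate, sorted with cumulative weight:
  y=0 (Zone IV, w=30) cum 30
  y=1 (Zone II, w=70) cum 100  ← median
  y=8 (Zone III, w=60) cum 160
  y=9 (Zone I, w=15) cum 175
⇒ y* = 1

(12, 1)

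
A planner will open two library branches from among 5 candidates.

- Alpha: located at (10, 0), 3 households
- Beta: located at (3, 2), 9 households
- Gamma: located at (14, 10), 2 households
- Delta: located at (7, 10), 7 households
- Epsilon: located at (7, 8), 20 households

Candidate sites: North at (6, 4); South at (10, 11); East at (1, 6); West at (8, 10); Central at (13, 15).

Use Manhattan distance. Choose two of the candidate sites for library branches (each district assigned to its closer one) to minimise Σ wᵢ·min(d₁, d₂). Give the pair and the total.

Evaluate every pair (each demand assigned to the nearer of the two):
  {North, West}: total = 148
  {East, West}: total = 169
  {North, South}: total = 207
  {South, West}: total = 227
  {North, Central}: total = 230
  {West, Central}: total = 232
  {South, East}: total = 245
  {North, East}: total = 246
  {South, Central}: total = 335
  {East, Central}: total = 341
Best pair: {North, West} with total 148.

{North, West}, total 148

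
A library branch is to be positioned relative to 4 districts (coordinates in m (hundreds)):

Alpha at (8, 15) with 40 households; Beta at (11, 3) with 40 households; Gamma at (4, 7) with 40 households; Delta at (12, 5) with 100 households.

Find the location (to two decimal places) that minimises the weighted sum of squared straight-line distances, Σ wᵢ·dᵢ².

The minimiser of Σwᵢ‖p−pᵢ‖² is the weighted centroid p* = (Σwᵢpᵢ)/(Σwᵢ).
Σwᵢ = 220.
Σwᵢxᵢ = 40·8 + 40·11 + 40·4 + 100·12 = 2120.
Σwᵢyᵢ = 40·15 + 40·3 + 40·7 + 100·5 = 1500.
x* = 2120/220 = 9.64, y* = 1500/220 = 6.82.

(9.64, 6.82)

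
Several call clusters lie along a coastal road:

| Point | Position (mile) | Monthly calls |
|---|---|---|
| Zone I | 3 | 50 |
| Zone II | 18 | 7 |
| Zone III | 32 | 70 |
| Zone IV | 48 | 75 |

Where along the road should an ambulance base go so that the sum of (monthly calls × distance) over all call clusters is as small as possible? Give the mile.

x = 32

For a sum of weighted absolute distances on a line, the optimum is the weighted median (not the mean). Total weight W = 202; half-weight = 101.
Sort by position and accumulate weight:
  mile 3 (Zone I, w=50) → cum 50
  mile 18 (Zone II, w=7) → cum 57
  mile 32 (Zone III, w=70) → cum 127  ≥ 101 → median here
  mile 48 (Zone IV, w=75) → cum 202
Optimal location: mile 32.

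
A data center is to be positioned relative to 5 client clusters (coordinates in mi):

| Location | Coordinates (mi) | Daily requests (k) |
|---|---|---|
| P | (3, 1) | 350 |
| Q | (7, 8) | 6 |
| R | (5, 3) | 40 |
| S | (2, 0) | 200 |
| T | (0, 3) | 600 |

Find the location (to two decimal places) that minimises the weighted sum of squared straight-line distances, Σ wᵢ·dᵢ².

The minimiser of Σwᵢ‖p−pᵢ‖² is the weighted centroid p* = (Σwᵢpᵢ)/(Σwᵢ).
Σwᵢ = 1196.
Σwᵢxᵢ = 350·3 + 6·7 + 40·5 + 200·2 + 600·0 = 1692.
Σwᵢyᵢ = 350·1 + 6·8 + 40·3 + 200·0 + 600·3 = 2318.
x* = 1692/1196 = 1.41, y* = 2318/1196 = 1.94.

(1.41, 1.94)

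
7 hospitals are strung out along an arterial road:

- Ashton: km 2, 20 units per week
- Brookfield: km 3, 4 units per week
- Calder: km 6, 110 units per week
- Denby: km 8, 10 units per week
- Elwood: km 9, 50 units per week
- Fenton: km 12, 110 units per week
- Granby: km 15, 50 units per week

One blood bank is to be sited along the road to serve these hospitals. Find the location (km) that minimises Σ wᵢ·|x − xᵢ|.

x = 9

For a sum of weighted absolute distances on a line, the optimum is the weighted median (not the mean). Total weight W = 354; half-weight = 177.
Sort by position and accumulate weight:
  km 2 (Ashton, w=20) → cum 20
  km 3 (Brookfield, w=4) → cum 24
  km 6 (Calder, w=110) → cum 134
  km 8 (Denby, w=10) → cum 144
  km 9 (Elwood, w=50) → cum 194  ≥ 177 → median here
  km 12 (Fenton, w=110) → cum 304
  km 15 (Granby, w=50) → cum 354
Optimal location: km 9.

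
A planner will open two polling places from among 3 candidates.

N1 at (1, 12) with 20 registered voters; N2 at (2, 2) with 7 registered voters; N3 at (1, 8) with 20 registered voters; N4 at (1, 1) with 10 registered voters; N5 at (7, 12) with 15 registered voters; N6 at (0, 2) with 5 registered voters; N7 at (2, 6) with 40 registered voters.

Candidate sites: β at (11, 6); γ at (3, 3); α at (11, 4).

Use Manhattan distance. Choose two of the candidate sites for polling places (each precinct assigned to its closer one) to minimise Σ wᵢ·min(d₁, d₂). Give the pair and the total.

{β, γ}, total 744

Evaluate every pair (each demand assigned to the nearer of the two):
  {β, γ}: total = 744
  {γ, α}: total = 774
  {β, α}: total = 1342
Best pair: {β, γ} with total 744.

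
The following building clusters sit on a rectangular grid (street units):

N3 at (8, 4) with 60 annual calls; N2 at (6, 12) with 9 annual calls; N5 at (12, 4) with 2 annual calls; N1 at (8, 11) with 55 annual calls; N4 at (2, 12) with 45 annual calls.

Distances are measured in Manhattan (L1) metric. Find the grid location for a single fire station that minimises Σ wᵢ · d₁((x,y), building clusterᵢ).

(8, 11)

Manhattan distance separates: Σwᵢ(|x−xᵢ|+|y−yᵢ|) = Σwᵢ|x−xᵢ| + Σwᵢ|y−yᵢ|, so x and y are optimised independently as 1-D weighted medians.
Total weight W = 171; half = 85.5.
x-coordinate, sorted with cumulative weight:
  x=2 (N4, w=45) cum 45
  x=6 (N2, w=9) cum 54
  x=8 (N3, w=60) cum 114  ← median
  x=8 (N1, w=55) cum 169
  x=12 (N5, w=2) cum 171
⇒ x* = 8
y-coordinate, sorted with cumulative weight:
  y=4 (N3, w=60) cum 60
  y=4 (N5, w=2) cum 62
  y=11 (N1, w=55) cum 117  ← median
  y=12 (N2, w=9) cum 126
  y=12 (N4, w=45) cum 171
⇒ y* = 11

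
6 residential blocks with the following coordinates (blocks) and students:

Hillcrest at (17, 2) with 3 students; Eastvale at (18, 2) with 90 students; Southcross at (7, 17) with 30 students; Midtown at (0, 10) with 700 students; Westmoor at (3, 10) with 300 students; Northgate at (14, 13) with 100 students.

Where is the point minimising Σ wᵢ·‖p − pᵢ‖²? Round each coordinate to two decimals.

The minimiser of Σwᵢ‖p−pᵢ‖² is the weighted centroid p* = (Σwᵢpᵢ)/(Σwᵢ).
Σwᵢ = 1223.
Σwᵢxᵢ = 3·17 + 90·18 + 30·7 + 700·0 + 300·3 + 100·14 = 4181.
Σwᵢyᵢ = 3·2 + 90·2 + 30·17 + 700·10 + 300·10 + 100·13 = 11996.
x* = 4181/1223 = 3.42, y* = 11996/1223 = 9.81.

(3.42, 9.81)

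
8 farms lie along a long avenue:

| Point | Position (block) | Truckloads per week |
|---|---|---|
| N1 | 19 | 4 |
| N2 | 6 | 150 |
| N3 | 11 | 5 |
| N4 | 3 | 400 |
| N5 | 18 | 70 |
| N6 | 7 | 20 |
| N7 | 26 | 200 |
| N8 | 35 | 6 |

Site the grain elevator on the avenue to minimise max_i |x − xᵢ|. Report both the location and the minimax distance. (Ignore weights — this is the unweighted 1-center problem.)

The 1-center on a line is the midpoint of the two extreme points: leftmost at 3, rightmost at 35.
Optimal location = (3 + 35)/2 = 19; maximum distance = (35 − 3)/2 = 16.

location 19, max distance 16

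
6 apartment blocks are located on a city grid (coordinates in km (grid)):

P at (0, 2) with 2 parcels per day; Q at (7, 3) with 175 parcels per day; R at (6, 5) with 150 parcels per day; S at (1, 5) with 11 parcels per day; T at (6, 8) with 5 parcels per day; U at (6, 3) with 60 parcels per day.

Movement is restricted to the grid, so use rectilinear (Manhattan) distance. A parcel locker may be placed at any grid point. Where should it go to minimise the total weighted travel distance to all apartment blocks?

Manhattan distance separates: Σwᵢ(|x−xᵢ|+|y−yᵢ|) = Σwᵢ|x−xᵢ| + Σwᵢ|y−yᵢ|, so x and y are optimised independently as 1-D weighted medians.
Total weight W = 403; half = 201.5.
x-coordinate, sorted with cumulative weight:
  x=0 (P, w=2) cum 2
  x=1 (S, w=11) cum 13
  x=6 (R, w=150) cum 163
  x=6 (T, w=5) cum 168
  x=6 (U, w=60) cum 228  ← median
  x=7 (Q, w=175) cum 403
⇒ x* = 6
y-coordinate, sorted with cumulative weight:
  y=2 (P, w=2) cum 2
  y=3 (Q, w=175) cum 177
  y=3 (U, w=60) cum 237  ← median
  y=5 (R, w=150) cum 387
  y=5 (S, w=11) cum 398
  y=8 (T, w=5) cum 403
⇒ y* = 3

(6, 3)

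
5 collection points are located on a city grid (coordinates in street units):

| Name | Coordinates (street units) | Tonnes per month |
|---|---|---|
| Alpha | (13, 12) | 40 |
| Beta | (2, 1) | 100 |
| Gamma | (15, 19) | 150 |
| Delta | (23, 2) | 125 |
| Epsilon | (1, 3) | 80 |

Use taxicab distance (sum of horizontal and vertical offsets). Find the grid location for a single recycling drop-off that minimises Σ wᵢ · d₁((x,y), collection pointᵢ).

(15, 3)

Manhattan distance separates: Σwᵢ(|x−xᵢ|+|y−yᵢ|) = Σwᵢ|x−xᵢ| + Σwᵢ|y−yᵢ|, so x and y are optimised independently as 1-D weighted medians.
Total weight W = 495; half = 247.5.
x-coordinate, sorted with cumulative weight:
  x=1 (Epsilon, w=80) cum 80
  x=2 (Beta, w=100) cum 180
  x=13 (Alpha, w=40) cum 220
  x=15 (Gamma, w=150) cum 370  ← median
  x=23 (Delta, w=125) cum 495
⇒ x* = 15
y-coordinate, sorted with cumulative weight:
  y=1 (Beta, w=100) cum 100
  y=2 (Delta, w=125) cum 225
  y=3 (Epsilon, w=80) cum 305  ← median
  y=12 (Alpha, w=40) cum 345
  y=19 (Gamma, w=150) cum 495
⇒ y* = 3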